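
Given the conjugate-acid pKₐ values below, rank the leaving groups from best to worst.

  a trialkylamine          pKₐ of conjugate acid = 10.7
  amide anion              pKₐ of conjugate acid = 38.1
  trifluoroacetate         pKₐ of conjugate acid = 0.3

trifluoroacetate > a trialkylamine > amide anion

Lower conjugate-acid pKₐ ⇒ weaker base ⇒ better leaving group.
Sorting by the given values: trifluoroacetate (0.3), a trialkylamine (10.7), amide anion (38.1).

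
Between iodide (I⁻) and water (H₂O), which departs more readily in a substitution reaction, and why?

iodide (I⁻)

iodide (I⁻) is the better leaving group.
pKₐ(HI) ≈ -10 versus pKₐ(H₃O⁺) ≈ -1.7: iodide (I⁻) is the much weaker base.
Large, highly polarisable; very weak base.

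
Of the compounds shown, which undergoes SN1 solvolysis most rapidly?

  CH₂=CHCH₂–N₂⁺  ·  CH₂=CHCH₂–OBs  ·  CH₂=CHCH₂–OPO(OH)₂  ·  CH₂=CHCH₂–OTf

CH₂=CHCH₂–N₂⁺

With the same alkyl group throughout, only the leaving group differentiates the rates.
Rank by basicity of the departing species: weakest base leaves most easily.
CH₂=CHCH₂–N₂⁺ loses N₂: no meaningful conjugate acid; N₂ departs as an exceptionally stable neutral molecule
CH₂=CHCH₂–OTf loses OTf⁻: pKₐ(CF₃SO₃H (triflic acid)) ≈ -14
CH₂=CHCH₂–OBs loses OBs⁻: pKₐ(p-BrC₆H₄SO₃H) ≈ -2.8
CH₂=CHCH₂–OPO(OH)₂ loses H₂PO₄⁻: pKₐ(H₃PO₄) ≈ 2.1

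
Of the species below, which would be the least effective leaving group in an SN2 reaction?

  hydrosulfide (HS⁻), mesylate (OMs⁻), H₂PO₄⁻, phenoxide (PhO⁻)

phenoxide (PhO⁻)

A good leaving group is a weak base: the lower the pKₐ of its conjugate acid, the more readily it departs.
mesylate (OMs⁻): pKₐ(CH₃SO₃H (MsOH)) ≈ -1.9
H₂PO₄⁻: pKₐ(H₃PO₄) ≈ 2.1
hydrosulfide (HS⁻): pKₐ(H₂S) ≈ 7
phenoxide (PhO⁻): pKₐ(C₆H₅OH (phenol)) ≈ 10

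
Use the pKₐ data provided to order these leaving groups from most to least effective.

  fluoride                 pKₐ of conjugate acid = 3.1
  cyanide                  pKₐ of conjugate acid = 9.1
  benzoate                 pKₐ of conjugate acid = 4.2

Lower conjugate-acid pKₐ ⇒ weaker base ⇒ better leaving group.
Sorting by the given values: fluoride (3.1), benzoate (4.2), cyanide (9.1).

fluoride > benzoate > cyanide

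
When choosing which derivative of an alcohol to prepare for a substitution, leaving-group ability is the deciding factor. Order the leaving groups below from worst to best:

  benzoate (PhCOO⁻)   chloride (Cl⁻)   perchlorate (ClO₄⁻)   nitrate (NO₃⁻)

The more stable X⁻ (or X) is on its own — i.e. the weaker a base it is — the better a leaving group it makes.
perchlorate (ClO₄⁻): pKₐ(HClO₄) ≈ -10
chloride (Cl⁻): pKₐ(HCl) ≈ -7
nitrate (NO₃⁻): pKₐ(HNO₃) ≈ -1.3
benzoate (PhCOO⁻): pKₐ(C₆H₅COOH) ≈ 4.2 — aryl carboxylate
Listed from poorest to best leaving group as asked.

benzoate (PhCOO⁻) < nitrate (NO₃⁻) < chloride (Cl⁻) < perchlorate (ClO₄⁻)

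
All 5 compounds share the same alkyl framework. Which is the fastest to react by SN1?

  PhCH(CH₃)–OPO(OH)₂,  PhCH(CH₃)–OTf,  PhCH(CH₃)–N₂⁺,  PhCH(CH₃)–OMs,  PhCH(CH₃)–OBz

PhCH(CH₃)–N₂⁺

The skeletons are identical, so relative rate is governed entirely by leaving-group ability.
Rank by basicity of the departing species: weakest base leaves most easily.
PhCH(CH₃)–N₂⁺ loses N₂: no meaningful conjugate acid; N₂ departs as an exceptionally stable neutral molecule
PhCH(CH₃)–OTf loses OTf⁻: pKₐ(CF₃SO₃H (triflic acid)) ≈ -14
PhCH(CH₃)–OMs loses OMs⁻: pKₐ(CH₃SO₃H (MsOH)) ≈ -1.9
PhCH(CH₃)–OPO(OH)₂ loses H₂PO₄⁻: pKₐ(H₃PO₄) ≈ 2.1
PhCH(CH₃)–OBz loses PhCOO⁻: pKₐ(C₆H₅COOH) ≈ 4.2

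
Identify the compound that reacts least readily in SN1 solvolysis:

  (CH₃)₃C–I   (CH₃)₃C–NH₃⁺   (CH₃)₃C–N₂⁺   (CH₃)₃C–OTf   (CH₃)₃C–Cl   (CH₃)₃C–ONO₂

(CH₃)₃C–NH₃⁺

The skeletons are identical, so relative rate is governed entirely by leaving-group ability.
Rank by basicity of the departing species: weakest base leaves most easily.
(CH₃)₃C–N₂⁺ loses N₂: no meaningful conjugate acid; N₂ departs as an exceptionally stable neutral molecule
(CH₃)₃C–OTf loses OTf⁻: pKₐ(CF₃SO₃H (triflic acid)) ≈ -14
(CH₃)₃C–I loses I⁻: pKₐ(HI) ≈ -10
(CH₃)₃C–Cl loses Cl⁻: pKₐ(HCl) ≈ -7
(CH₃)₃C–ONO₂ loses NO₃⁻: pKₐ(HNO₃) ≈ -1.3
(CH₃)₃C–NH₃⁺ loses NH₃: pKₐ(NH₄⁺) ≈ 9.2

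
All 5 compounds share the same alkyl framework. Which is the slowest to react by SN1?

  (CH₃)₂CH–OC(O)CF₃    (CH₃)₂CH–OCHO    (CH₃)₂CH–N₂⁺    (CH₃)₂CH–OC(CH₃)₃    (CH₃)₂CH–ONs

Identical carbon frameworks mean the comparison reduces to leaving-group quality.
A good leaving group is a weak base: the lower the pKₐ of its conjugate acid, the more readily it departs.
(CH₃)₂CH–N₂⁺ loses N₂: no meaningful conjugate acid; N₂ departs as an exceptionally stable neutral molecule
(CH₃)₂CH–ONs loses ONs⁻: pKₐ(p-O₂NC₆H₄SO₃H) ≈ -3.5
(CH₃)₂CH–OC(O)CF₃ loses CF₃COO⁻: pKₐ(CF₃COOH) ≈ 0.2
(CH₃)₂CH–OCHO loses HCOO⁻: pKₐ(HCOOH) ≈ 3.8
(CH₃)₂CH–OC(CH₃)₃ loses (CH₃)₃CO⁻: pKₐ(t-BuOH) ≈ 18

(CH₃)₂CH–OC(CH₃)₃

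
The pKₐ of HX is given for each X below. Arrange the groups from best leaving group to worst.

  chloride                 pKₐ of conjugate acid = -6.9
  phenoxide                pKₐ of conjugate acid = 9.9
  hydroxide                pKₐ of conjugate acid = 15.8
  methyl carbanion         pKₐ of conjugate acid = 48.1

Lower conjugate-acid pKₐ ⇒ weaker base ⇒ better leaving group.
Sorting by the given values: chloride (-6.9), phenoxide (9.9), hydroxide (15.8), methyl carbanion (48.1).

chloride > phenoxide > hydroxide > methyl carbanion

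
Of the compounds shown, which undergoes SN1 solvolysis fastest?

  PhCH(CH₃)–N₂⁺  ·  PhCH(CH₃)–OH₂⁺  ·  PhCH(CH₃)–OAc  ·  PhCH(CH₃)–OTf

Identical carbon frameworks mean the comparison reduces to leaving-group quality.
Rank by basicity of the departing species: weakest base leaves most easily.
PhCH(CH₃)–N₂⁺ loses N₂: no meaningful conjugate acid; N₂ departs as an exceptionally stable neutral molecule
PhCH(CH₃)–OTf loses OTf⁻: pKₐ(CF₃SO₃H (triflic acid)) ≈ -14
PhCH(CH₃)–OH₂⁺ loses H₂O: pKₐ(H₃O⁺) ≈ -1.7
PhCH(CH₃)–OAc loses AcO⁻: pKₐ(CH₃COOH) ≈ 4.8

PhCH(CH₃)–N₂⁺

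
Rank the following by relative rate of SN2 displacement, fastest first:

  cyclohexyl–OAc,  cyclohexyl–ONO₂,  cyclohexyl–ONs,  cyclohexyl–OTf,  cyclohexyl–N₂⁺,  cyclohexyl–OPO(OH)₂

cyclohexyl–N₂⁺ > cyclohexyl–OTf > cyclohexyl–ONs > cyclohexyl–ONO₂ > cyclohexyl–OPO(OH)₂ > cyclohexyl–OAc

The skeletons are identical, so relative rate is governed entirely by leaving-group ability.
Rank by basicity of the departing species: weakest base leaves most easily.
cyclohexyl–N₂⁺ loses N₂: no meaningful conjugate acid; N₂ departs as an exceptionally stable neutral molecule
cyclohexyl–OTf loses OTf⁻: pKₐ(CF₃SO₃H (triflic acid)) ≈ -14
cyclohexyl–ONs loses ONs⁻: pKₐ(p-O₂NC₆H₄SO₃H) ≈ -3.5
cyclohexyl–ONO₂ loses NO₃⁻: pKₐ(HNO₃) ≈ -1.3
cyclohexyl–OPO(OH)₂ loses H₂PO₄⁻: pKₐ(H₃PO₄) ≈ 2.1
cyclohexyl–OAc loses AcO⁻: pKₐ(CH₃COOH) ≈ 4.8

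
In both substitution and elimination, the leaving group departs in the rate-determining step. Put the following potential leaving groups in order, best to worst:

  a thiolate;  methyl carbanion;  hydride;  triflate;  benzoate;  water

triflate > water > benzoate > a thiolate > hydride > methyl carbanion

Rank by basicity of the departing species: weakest base leaves most easily.
triflate: pKₐ(CF₃SO₃H (triflic acid)) ≈ -14
water: pKₐ(H₃O⁺) ≈ -1.7
benzoate: pKₐ(C₆H₅COOH) ≈ 4.2
a thiolate: pKₐ(RSH (a thiol)) ≈ 10.5
hydride: pKₐ(H₂) ≈ 36
methyl carbanion: pKₐ(CH₄) ≈ 48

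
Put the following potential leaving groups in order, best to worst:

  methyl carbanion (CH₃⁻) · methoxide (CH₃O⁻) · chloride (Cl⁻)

chloride (Cl⁻) > methoxide (CH₃O⁻) > methyl carbanion (CH₃⁻)

Rank by basicity of the departing species: weakest base leaves most easily.
chloride (Cl⁻): pKₐ(HCl) ≈ -7
methoxide (CH₃O⁻): pKₐ(CH₃OH) ≈ 15.5
methyl carbanion (CH₃⁻): pKₐ(CH₄) ≈ 48 — unstabilised carbanion; the worst conceivable leaving group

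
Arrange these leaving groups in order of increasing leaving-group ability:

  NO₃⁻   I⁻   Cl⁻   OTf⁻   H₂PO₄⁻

A good leaving group is a weak base: the lower the pKₐ of its conjugate acid, the more readily it departs.
OTf⁻: pKₐ(CF₃SO₃H (triflic acid)) ≈ -14 — charge spread over three oxygens and a CF₃ group; the premier leaving group in synthesis
I⁻: pKₐ(HI) ≈ -10 — large, highly polarisable; very weak base
Cl⁻: pKₐ(HCl) ≈ -7 — moderately weak base
NO₃⁻: pKₐ(HNO₃) ≈ -1.3 — resonance-delocalised over three oxygens
H₂PO₄⁻: pKₐ(H₃PO₄) ≈ 2.1
The question asks for worst first, so the sequence is read in increasing leaving-group ability.

H₂PO₄⁻ < NO₃⁻ < Cl⁻ < I⁻ < OTf⁻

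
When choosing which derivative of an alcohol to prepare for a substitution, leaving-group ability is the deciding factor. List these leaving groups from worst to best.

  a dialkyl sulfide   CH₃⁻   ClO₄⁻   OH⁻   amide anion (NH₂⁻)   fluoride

CH₃⁻ < amide anion (NH₂⁻) < OH⁻ < fluoride < a dialkyl sulfide < ClO₄⁻

Rank by basicity of the departing species: weakest base leaves most easily.
ClO₄⁻: pKₐ(HClO₄) ≈ -10 — extremely weak base; rarely used for safety reasons
a dialkyl sulfide: pKₐ(R'₂SH⁺) ≈ -7 — neutral; leaves from a sulfonium salt (R–SR'₂⁺)
fluoride: pKₐ(HF) ≈ 3.2
OH⁻: pKₐ(H₂O) ≈ 15.7
amide anion (NH₂⁻): pKₐ(NH₃) ≈ 38 — extremely strong base; never a leaving group
CH₃⁻: pKₐ(CH₄) ≈ 48
The question asks for worst first, so the sequence is read in increasing leaving-group ability.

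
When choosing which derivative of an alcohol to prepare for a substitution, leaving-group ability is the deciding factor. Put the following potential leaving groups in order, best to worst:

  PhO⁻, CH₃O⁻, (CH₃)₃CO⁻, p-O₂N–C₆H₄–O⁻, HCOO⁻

HCOO⁻ > p-O₂N–C₆H₄–O⁻ > PhO⁻ > CH₃O⁻ > (CH₃)₃CO⁻

HCOO⁻: pKₐ(HCOOH) ≈ 3.8
p-O₂N–C₆H₄–O⁻: pKₐ(p-nitrophenol) ≈ 7.2
PhO⁻: pKₐ(C₆H₅OH (phenol)) ≈ 10
CH₃O⁻: pKₐ(CH₃OH) ≈ 15.5
(CH₃)₃CO⁻: pKₐ(t-BuOH) ≈ 18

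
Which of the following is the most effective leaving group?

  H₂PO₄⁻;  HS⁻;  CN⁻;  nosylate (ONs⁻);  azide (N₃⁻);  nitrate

nosylate (ONs⁻)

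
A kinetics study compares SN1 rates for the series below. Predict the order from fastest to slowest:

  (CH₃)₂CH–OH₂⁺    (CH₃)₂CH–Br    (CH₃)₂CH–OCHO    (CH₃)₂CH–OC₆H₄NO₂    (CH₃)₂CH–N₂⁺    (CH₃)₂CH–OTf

(CH₃)₂CH–N₂⁺ > (CH₃)₂CH–OTf > (CH₃)₂CH–Br > (CH₃)₂CH–OH₂⁺ > (CH₃)₂CH–OCHO > (CH₃)₂CH–OC₆H₄NO₂

The skeletons are identical, so relative rate is governed entirely by leaving-group ability.
Rank by basicity of the departing species: weakest base leaves most easily.
(CH₃)₂CH–N₂⁺ loses N₂: no meaningful conjugate acid; N₂ departs as an exceptionally stable neutral molecule
(CH₃)₂CH–OTf loses OTf⁻: pKₐ(CF₃SO₃H (triflic acid)) ≈ -14
(CH₃)₂CH–Br loses Br⁻: pKₐ(HBr) ≈ -9
(CH₃)₂CH–OH₂⁺ loses H₂O: pKₐ(H₃O⁺) ≈ -1.7
(CH₃)₂CH–OCHO loses HCOO⁻: pKₐ(HCOOH) ≈ 3.8
(CH₃)₂CH–OC₆H₄NO₂ loses p-O₂N–C₆H₄–O⁻: pKₐ(p-nitrophenol) ≈ 7.2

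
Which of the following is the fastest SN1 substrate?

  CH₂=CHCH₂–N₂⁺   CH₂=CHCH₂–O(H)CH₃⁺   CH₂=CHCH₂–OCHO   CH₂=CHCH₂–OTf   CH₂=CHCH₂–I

With the same alkyl group throughout, only the leaving group differentiates the rates.
The more stable X⁻ (or X) is on its own — i.e. the weaker a base it is — the better a leaving group it makes.
CH₂=CHCH₂–N₂⁺ loses N₂: no meaningful conjugate acid; N₂ departs as an exceptionally stable neutral molecule
CH₂=CHCH₂–OTf loses OTf⁻: pKₐ(CF₃SO₃H (triflic acid)) ≈ -14
CH₂=CHCH₂–I loses I⁻: pKₐ(HI) ≈ -10
CH₂=CHCH₂–O(H)CH₃⁺ loses R'OH: pKₐ(R'OH₂⁺) ≈ -2.4
CH₂=CHCH₂–OCHO loses HCOO⁻: pKₐ(HCOOH) ≈ 3.8

CH₂=CHCH₂–N₂⁺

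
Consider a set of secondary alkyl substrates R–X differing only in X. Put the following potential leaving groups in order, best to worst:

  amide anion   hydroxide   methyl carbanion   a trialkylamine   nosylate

nosylate > a trialkylamine > hydroxide > amide anion > methyl carbanion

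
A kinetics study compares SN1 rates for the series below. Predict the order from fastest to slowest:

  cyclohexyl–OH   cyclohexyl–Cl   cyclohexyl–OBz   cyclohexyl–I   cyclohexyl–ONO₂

Identical carbon frameworks mean the comparison reduces to leaving-group quality.
Leaving-group ability tracks the stability of the departed species; conjugate-acid pKₐ is the usual yardstick (lower pKₐ → better LG).
cyclohexyl–I loses I⁻: pKₐ(HI) ≈ -10
cyclohexyl–Cl loses Cl⁻: pKₐ(HCl) ≈ -7
cyclohexyl–ONO₂ loses NO₃⁻: pKₐ(HNO₃) ≈ -1.3
cyclohexyl–OBz loses PhCOO⁻: pKₐ(C₆H₅COOH) ≈ 4.2
cyclohexyl–OH loses OH⁻: pKₐ(H₂O) ≈ 15.7

cyclohexyl–I > cyclohexyl–Cl > cyclohexyl–ONO₂ > cyclohexyl–OBz > cyclohexyl–OH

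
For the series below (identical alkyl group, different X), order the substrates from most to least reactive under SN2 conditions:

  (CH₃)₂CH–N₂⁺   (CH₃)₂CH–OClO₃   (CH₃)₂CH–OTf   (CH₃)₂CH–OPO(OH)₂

(CH₃)₂CH–N₂⁺ > (CH₃)₂CH–OTf > (CH₃)₂CH–OClO₃ > (CH₃)₂CH–OPO(OH)₂

The skeletons are identical, so relative rate is governed entirely by leaving-group ability.
Leaving-group ability tracks the stability of the departed species; conjugate-acid pKₐ is the usual yardstick (lower pKₐ → better LG).
(CH₃)₂CH–N₂⁺ loses N₂: no meaningful conjugate acid; N₂ departs as an exceptionally stable neutral molecule
(CH₃)₂CH–OTf loses OTf⁻: pKₐ(CF₃SO₃H (triflic acid)) ≈ -14
(CH₃)₂CH–OClO₃ loses ClO₄⁻: pKₐ(HClO₄) ≈ -10
(CH₃)₂CH–OPO(OH)₂ loses H₂PO₄⁻: pKₐ(H₃PO₄) ≈ 2.1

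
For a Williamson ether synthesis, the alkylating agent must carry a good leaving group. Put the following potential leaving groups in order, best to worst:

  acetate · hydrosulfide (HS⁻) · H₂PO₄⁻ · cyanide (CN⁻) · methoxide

H₂PO₄⁻ > acetate > hydrosulfide (HS⁻) > cyanide (CN⁻) > methoxide

Rank by basicity of the departing species: weakest base leaves most easily.
H₂PO₄⁻: pKₐ(H₃PO₄) ≈ 2.1
acetate: pKₐ(CH₃COOH) ≈ 4.8
hydrosulfide (HS⁻): pKₐ(H₂S) ≈ 7
cyanide (CN⁻): pKₐ(HCN) ≈ 9.2 — sp carbon stabilises the charge somewhat, but still a poor LG
methoxide: pKₐ(CH₃OH) ≈ 15.5 — strong base; alkoxides do not leave unassisted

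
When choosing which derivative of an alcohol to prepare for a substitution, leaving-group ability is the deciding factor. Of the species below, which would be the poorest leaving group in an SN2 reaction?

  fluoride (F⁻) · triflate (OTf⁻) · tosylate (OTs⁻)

Rank by basicity of the departing species: weakest base leaves most easily.
triflate (OTf⁻): pKₐ(CF₃SO₃H (triflic acid)) ≈ -14
tosylate (OTs⁻): pKₐ(p-CH₃C₆H₄SO₃H (TsOH)) ≈ -2.8
fluoride (F⁻): pKₐ(HF) ≈ 3.2

fluoride (F⁻)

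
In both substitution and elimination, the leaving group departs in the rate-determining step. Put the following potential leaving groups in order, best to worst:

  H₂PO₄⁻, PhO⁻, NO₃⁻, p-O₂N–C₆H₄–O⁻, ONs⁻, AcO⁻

ONs⁻ > NO₃⁻ > H₂PO₄⁻ > AcO⁻ > p-O₂N–C₆H₄–O⁻ > PhO⁻

The more stable X⁻ (or X) is on its own — i.e. the weaker a base it is — the better a leaving group it makes.
ONs⁻: pKₐ(p-O₂NC₆H₄SO₃H) ≈ -3.5
NO₃⁻: pKₐ(HNO₃) ≈ -1.3
H₂PO₄⁻: pKₐ(H₃PO₄) ≈ 2.1
AcO⁻: pKₐ(CH₃COOH) ≈ 4.8
p-O₂N–C₆H₄–O⁻: pKₐ(p-nitrophenol) ≈ 7.2
PhO⁻: pKₐ(C₆H₅OH (phenol)) ≈ 10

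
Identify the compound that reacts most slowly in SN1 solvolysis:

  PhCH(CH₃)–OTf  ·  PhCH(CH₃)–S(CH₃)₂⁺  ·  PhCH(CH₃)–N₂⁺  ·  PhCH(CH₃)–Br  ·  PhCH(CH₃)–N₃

The skeletons are identical, so relative rate is governed entirely by leaving-group ability.
A good leaving group is a weak base: the lower the pKₐ of its conjugate acid, the more readily it departs.
PhCH(CH₃)–N₂⁺ loses N₂: no meaningful conjugate acid; N₂ departs as an exceptionally stable neutral molecule
PhCH(CH₃)–OTf loses OTf⁻: pKₐ(CF₃SO₃H (triflic acid)) ≈ -14
PhCH(CH₃)–Br loses Br⁻: pKₐ(HBr) ≈ -9
PhCH(CH₃)–S(CH₃)₂⁺ loses SR'₂: pKₐ(R'₂SH⁺) ≈ -7
PhCH(CH₃)–N₃ loses N₃⁻: pKₐ(HN₃) ≈ 4.7

PhCH(CH₃)–N₃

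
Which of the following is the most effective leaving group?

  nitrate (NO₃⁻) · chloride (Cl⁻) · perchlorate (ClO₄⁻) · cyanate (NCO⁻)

perchlorate (ClO₄⁻)

The more stable X⁻ (or X) is on its own — i.e. the weaker a base it is — the better a leaving group it makes.
perchlorate (ClO₄⁻): pKₐ(HClO₄) ≈ -10
chloride (Cl⁻): pKₐ(HCl) ≈ -7
nitrate (NO₃⁻): pKₐ(HNO₃) ≈ -1.3
cyanate (NCO⁻): pKₐ(HOCN) ≈ 3.5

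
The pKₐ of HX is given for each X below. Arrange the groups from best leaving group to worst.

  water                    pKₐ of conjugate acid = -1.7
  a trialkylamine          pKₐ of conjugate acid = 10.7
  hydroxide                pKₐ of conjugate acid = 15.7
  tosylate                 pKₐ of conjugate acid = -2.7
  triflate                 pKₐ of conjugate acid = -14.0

triflate > tosylate > water > a trialkylamine > hydroxide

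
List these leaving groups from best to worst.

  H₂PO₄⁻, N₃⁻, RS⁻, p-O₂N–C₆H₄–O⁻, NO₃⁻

NO₃⁻ > H₂PO₄⁻ > N₃⁻ > p-O₂N–C₆H₄–O⁻ > RS⁻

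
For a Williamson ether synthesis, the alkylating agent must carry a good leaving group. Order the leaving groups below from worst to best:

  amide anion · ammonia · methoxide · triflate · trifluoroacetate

A good leaving group is a weak base: the lower the pKₐ of its conjugate acid, the more readily it departs.
triflate: pKₐ(CF₃SO₃H (triflic acid)) ≈ -14
trifluoroacetate: pKₐ(CF₃COOH) ≈ 0.2
ammonia: pKₐ(NH₄⁺) ≈ 9.2
methoxide: pKₐ(CH₃OH) ≈ 15.5
amide anion: pKₐ(NH₃) ≈ 38
Listed from poorest to best leaving group as asked.

amide anion < methoxide < ammonia < trifluoroacetate < triflate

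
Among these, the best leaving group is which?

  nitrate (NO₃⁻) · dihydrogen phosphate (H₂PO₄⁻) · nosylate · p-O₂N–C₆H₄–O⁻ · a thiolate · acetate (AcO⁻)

A good leaving group is a weak base: the lower the pKₐ of its conjugate acid, the more readily it departs.
nosylate: pKₐ(p-O₂NC₆H₄SO₃H) ≈ -3.5
nitrate (NO₃⁻): pKₐ(HNO₃) ≈ -1.3
dihydrogen phosphate (H₂PO₄⁻): pKₐ(H₃PO₄) ≈ 2.1
acetate (AcO⁻): pKₐ(CH₃COOH) ≈ 4.8
p-O₂N–C₆H₄–O⁻: pKₐ(p-nitrophenol) ≈ 7.2
a thiolate: pKₐ(RSH (a thiol)) ≈ 10.5

nosylate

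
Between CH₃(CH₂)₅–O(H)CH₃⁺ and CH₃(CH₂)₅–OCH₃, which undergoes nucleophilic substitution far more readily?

From CH₃(CH₂)₅–OCH₃ the departing group would be CH₃O⁻ (pKₐ(CH₃OH) ≈ 15.5). Strong base; alkoxides do not leave unassisted.
From CH₃(CH₂)₅–O(H)CH₃⁺ the leaving group is R'OH (pKₐ(R'OH₂⁺) ≈ -2.4). Neutral; leaves from a protonated ether (an oxonium ion, R–O(H)R'⁺).
(In practice CH₃(CH₂)₅–O(H)CH₃⁺ is made from CH₃(CH₂)₅–OCH₃ by protonation with concentrated HI, allowing neutral methanol, rather than methoxide, to depart.)

CH₃(CH₂)₅–O(H)CH₃⁺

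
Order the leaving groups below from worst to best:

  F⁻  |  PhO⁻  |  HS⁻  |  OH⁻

OH⁻ < PhO⁻ < HS⁻ < F⁻

F⁻: pKₐ(HF) ≈ 3.2
HS⁻: pKₐ(H₂S) ≈ 7 — larger and more polarisable than the oxygen analogue
PhO⁻: pKₐ(C₆H₅OH (phenol)) ≈ 10 — resonance into the ring helps, but still a poor LG
OH⁻: pKₐ(H₂O) ≈ 15.7 — strong base; essentially never leaves without prior activation
Reversing gives the worst-to-best order requested.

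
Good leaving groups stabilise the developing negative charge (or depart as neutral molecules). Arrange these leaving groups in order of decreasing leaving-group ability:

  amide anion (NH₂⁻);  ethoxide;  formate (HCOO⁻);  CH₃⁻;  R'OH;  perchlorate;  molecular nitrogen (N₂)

molecular nitrogen (N₂): no meaningful conjugate acid; N₂ departs as an exceptionally stable neutral molecule
perchlorate: pKₐ(HClO₄) ≈ -10
R'OH: pKₐ(R'OH₂⁺) ≈ -2.4
formate (HCOO⁻): pKₐ(HCOOH) ≈ 3.8
ethoxide: pKₐ(CH₃CH₂OH) ≈ 16
amide anion (NH₂⁻): pKₐ(NH₃) ≈ 38
CH₃⁻: pKₐ(CH₄) ≈ 48

molecular nitrogen (N₂) > perchlorate > R'OH > formate (HCOO⁻) > ethoxide > amide anion (NH₂⁻) > CH₃⁻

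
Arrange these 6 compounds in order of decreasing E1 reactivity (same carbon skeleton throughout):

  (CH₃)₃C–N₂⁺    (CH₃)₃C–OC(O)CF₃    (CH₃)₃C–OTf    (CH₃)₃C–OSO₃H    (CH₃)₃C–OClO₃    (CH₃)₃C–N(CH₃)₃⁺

(CH₃)₃C–N₂⁺ > (CH₃)₃C–OTf > (CH₃)₃C–OClO₃ > (CH₃)₃C–OSO₃H > (CH₃)₃C–OC(O)CF₃ > (CH₃)₃C–N(CH₃)₃⁺

With the same alkyl group throughout, only the leaving group differentiates the rates.
Rank by basicity of the departing species: weakest base leaves most easily.
(CH₃)₃C–N₂⁺ loses N₂: no meaningful conjugate acid; N₂ departs as an exceptionally stable neutral molecule
(CH₃)₃C–OTf loses OTf⁻: pKₐ(CF₃SO₃H (triflic acid)) ≈ -14
(CH₃)₃C–OClO₃ loses ClO₄⁻: pKₐ(HClO₄) ≈ -10
(CH₃)₃C–OSO₃H loses HSO₄⁻: pKₐ(H₂SO₄) ≈ -3
(CH₃)₃C–OC(O)CF₃ loses CF₃COO⁻: pKₐ(CF₃COOH) ≈ 0.2
(CH₃)₃C–N(CH₃)₃⁺ loses NR'₃: pKₐ(R'₃NH⁺) ≈ 10.7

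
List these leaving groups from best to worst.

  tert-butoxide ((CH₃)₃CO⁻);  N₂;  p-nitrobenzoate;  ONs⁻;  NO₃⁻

N₂: no meaningful conjugate acid; N₂ departs as an exceptionally stable neutral molecule
ONs⁻: pKₐ(p-O₂NC₆H₄SO₃H) ≈ -3.5 — p-nitro group further stabilises the sulfonate
NO₃⁻: pKₐ(HNO₃) ≈ -1.3
p-nitrobenzoate: pKₐ(p-nitrobenzoic acid) ≈ 3.4 — electron-withdrawing nitro group stabilises the carboxylate
tert-butoxide ((CH₃)₃CO⁻): pKₐ(t-BuOH) ≈ 18 — bulky, strongly basic alkoxide

N₂ > ONs⁻ > NO₃⁻ > p-nitrobenzoate > tert-butoxide ((CH₃)₃CO⁻)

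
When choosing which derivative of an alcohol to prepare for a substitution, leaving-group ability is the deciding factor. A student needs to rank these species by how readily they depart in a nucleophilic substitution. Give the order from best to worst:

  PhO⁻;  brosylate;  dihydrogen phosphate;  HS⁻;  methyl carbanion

brosylate: pKₐ(p-BrC₆H₄SO₃H) ≈ -2.8
dihydrogen phosphate: pKₐ(H₃PO₄) ≈ 2.1
HS⁻: pKₐ(H₂S) ≈ 7
PhO⁻: pKₐ(C₆H₅OH (phenol)) ≈ 10
methyl carbanion: pKₐ(CH₄) ≈ 48

brosylate > dihydrogen phosphate > HS⁻ > PhO⁻ > methyl carbanion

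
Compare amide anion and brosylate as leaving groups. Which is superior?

brosylate is the better leaving group.
pKₐ(p-BrC₆H₄SO₃H) ≈ -2.8 versus pKₐ(NH₃) ≈ 38: brosylate is the much weaker base.
Arenesulfonate with a p-bromo substituent.

brosylate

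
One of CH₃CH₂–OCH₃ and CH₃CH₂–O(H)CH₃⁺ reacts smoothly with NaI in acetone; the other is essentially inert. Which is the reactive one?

CH₃CH₂–O(H)CH₃⁺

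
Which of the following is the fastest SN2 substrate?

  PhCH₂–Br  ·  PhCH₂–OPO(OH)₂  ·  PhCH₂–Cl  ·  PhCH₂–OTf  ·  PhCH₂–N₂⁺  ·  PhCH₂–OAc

PhCH₂–N₂⁺

The skeletons are identical, so relative rate is governed entirely by leaving-group ability.
Leaving-group ability tracks the stability of the departed species; conjugate-acid pKₐ is the usual yardstick (lower pKₐ → better LG).
PhCH₂–N₂⁺ loses N₂: no meaningful conjugate acid; N₂ departs as an exceptionally stable neutral molecule
PhCH₂–OTf loses OTf⁻: pKₐ(CF₃SO₃H (triflic acid)) ≈ -14
PhCH₂–Br loses Br⁻: pKₐ(HBr) ≈ -9
PhCH₂–Cl loses Cl⁻: pKₐ(HCl) ≈ -7
PhCH₂–OPO(OH)₂ loses H₂PO₄⁻: pKₐ(H₃PO₄) ≈ 2.1
PhCH₂–OAc loses AcO⁻: pKₐ(CH₃COOH) ≈ 4.8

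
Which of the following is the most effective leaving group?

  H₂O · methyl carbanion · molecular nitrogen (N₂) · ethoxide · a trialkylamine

molecular nitrogen (N₂)

The more stable X⁻ (or X) is on its own — i.e. the weaker a base it is — the better a leaving group it makes.
molecular nitrogen (N₂): no meaningful conjugate acid; N₂ departs as an exceptionally stable neutral molecule
H₂O: pKₐ(H₃O⁺) ≈ -1.7
a trialkylamine: pKₐ(R'₃NH⁺) ≈ 10.7
ethoxide: pKₐ(CH₃CH₂OH) ≈ 16
methyl carbanion: pKₐ(CH₄) ≈ 48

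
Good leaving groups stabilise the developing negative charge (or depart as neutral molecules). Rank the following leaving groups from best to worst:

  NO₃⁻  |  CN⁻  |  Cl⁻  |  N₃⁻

A good leaving group is a weak base: the lower the pKₐ of its conjugate acid, the more readily it departs.
Cl⁻: pKₐ(HCl) ≈ -7 — moderately weak base
NO₃⁻: pKₐ(HNO₃) ≈ -1.3
N₃⁻: pKₐ(HN₃) ≈ 4.7
CN⁻: pKₐ(HCN) ≈ 9.2

Cl⁻ > NO₃⁻ > N₃⁻ > CN⁻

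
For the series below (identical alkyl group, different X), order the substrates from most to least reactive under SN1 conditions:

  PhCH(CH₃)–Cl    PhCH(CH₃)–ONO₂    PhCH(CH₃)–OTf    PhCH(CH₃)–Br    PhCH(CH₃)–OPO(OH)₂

PhCH(CH₃)–OTf > PhCH(CH₃)–Br > PhCH(CH₃)–Cl > PhCH(CH₃)–ONO₂ > PhCH(CH₃)–OPO(OH)₂

The skeletons are identical, so relative rate is governed entirely by leaving-group ability.
Leaving-group ability tracks the stability of the departed species; conjugate-acid pKₐ is the usual yardstick (lower pKₐ → better LG).
PhCH(CH₃)–OTf loses OTf⁻: pKₐ(CF₃SO₃H (triflic acid)) ≈ -14
PhCH(CH₃)–Br loses Br⁻: pKₐ(HBr) ≈ -9
PhCH(CH₃)–Cl loses Cl⁻: pKₐ(HCl) ≈ -7
PhCH(CH₃)–ONO₂ loses NO₃⁻: pKₐ(HNO₃) ≈ -1.3
PhCH(CH₃)–OPO(OH)₂ loses H₂PO₄⁻: pKₐ(H₃PO₄) ≈ 2.1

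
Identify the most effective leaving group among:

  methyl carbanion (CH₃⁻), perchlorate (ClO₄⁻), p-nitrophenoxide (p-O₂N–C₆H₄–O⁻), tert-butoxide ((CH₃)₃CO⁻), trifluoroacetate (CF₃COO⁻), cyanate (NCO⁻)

perchlorate (ClO₄⁻): pKₐ(HClO₄) ≈ -10
trifluoroacetate (CF₃COO⁻): pKₐ(CF₃COOH) ≈ 0.2
cyanate (NCO⁻): pKₐ(HOCN) ≈ 3.5
p-nitrophenoxide (p-O₂N–C₆H₄–O⁻): pKₐ(p-nitrophenol) ≈ 7.2
tert-butoxide ((CH₃)₃CO⁻): pKₐ(t-BuOH) ≈ 18
methyl carbanion (CH₃⁻): pKₐ(CH₄) ≈ 48

perchlorate (ClO₄⁻)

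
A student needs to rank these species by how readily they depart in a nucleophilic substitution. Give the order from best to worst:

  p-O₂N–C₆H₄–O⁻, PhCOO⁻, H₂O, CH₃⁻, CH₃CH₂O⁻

H₂O > PhCOO⁻ > p-O₂N–C₆H₄–O⁻ > CH₃CH₂O⁻ > CH₃⁻

A good leaving group is a weak base: the lower the pKₐ of its conjugate acid, the more readily it departs.
H₂O: pKₐ(H₃O⁺) ≈ -1.7
PhCOO⁻: pKₐ(C₆H₅COOH) ≈ 4.2
p-O₂N–C₆H₄–O⁻: pKₐ(p-nitrophenol) ≈ 7.2 — nitro group delocalises the charge; the classic chromogenic LG
CH₃CH₂O⁻: pKₐ(CH₃CH₂OH) ≈ 16
CH₃⁻: pKₐ(CH₄) ≈ 48 — unstabilised carbanion; the worst conceivable leaving group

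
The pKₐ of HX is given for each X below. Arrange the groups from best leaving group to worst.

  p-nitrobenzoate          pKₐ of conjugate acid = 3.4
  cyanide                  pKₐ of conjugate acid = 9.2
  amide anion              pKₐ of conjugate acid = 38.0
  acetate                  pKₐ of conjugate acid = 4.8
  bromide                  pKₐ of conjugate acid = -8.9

Lower conjugate-acid pKₐ ⇒ weaker base ⇒ better leaving group.
Sorting by the given values: bromide (-8.9), p-nitrobenzoate (3.4), acetate (4.8), cyanide (9.2), amide anion (38.0).

bromide > p-nitrobenzoate > acetate > cyanide > amide anion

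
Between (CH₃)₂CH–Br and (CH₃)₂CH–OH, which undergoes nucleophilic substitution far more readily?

(CH₃)₂CH–Br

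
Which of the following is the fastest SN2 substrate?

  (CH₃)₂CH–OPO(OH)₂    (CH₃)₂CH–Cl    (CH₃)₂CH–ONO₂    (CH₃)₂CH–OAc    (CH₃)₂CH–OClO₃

(CH₃)₂CH–OClO₃

Same R in every case — rank the leaving groups.
The more stable X⁻ (or X) is on its own — i.e. the weaker a base it is — the better a leaving group it makes.
(CH₃)₂CH–OClO₃ loses ClO₄⁻: pKₐ(HClO₄) ≈ -10
(CH₃)₂CH–Cl loses Cl⁻: pKₐ(HCl) ≈ -7
(CH₃)₂CH–ONO₂ loses NO₃⁻: pKₐ(HNO₃) ≈ -1.3
(CH₃)₂CH–OPO(OH)₂ loses H₂PO₄⁻: pKₐ(H₃PO₄) ≈ 2.1
(CH₃)₂CH–OAc loses AcO⁻: pKₐ(CH₃COOH) ≈ 4.8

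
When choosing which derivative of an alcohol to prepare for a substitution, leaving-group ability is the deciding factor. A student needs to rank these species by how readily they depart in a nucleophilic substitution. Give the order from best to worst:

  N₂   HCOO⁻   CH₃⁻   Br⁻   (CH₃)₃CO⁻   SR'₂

N₂ > Br⁻ > SR'₂ > HCOO⁻ > (CH₃)₃CO⁻ > CH₃⁻

N₂: no meaningful conjugate acid; N₂ departs as an exceptionally stable neutral molecule
Br⁻: pKₐ(HBr) ≈ -9
SR'₂: pKₐ(R'₂SH⁺) ≈ -7
HCOO⁻: pKₐ(HCOOH) ≈ 3.8
(CH₃)₃CO⁻: pKₐ(t-BuOH) ≈ 18
CH₃⁻: pKₐ(CH₄) ≈ 48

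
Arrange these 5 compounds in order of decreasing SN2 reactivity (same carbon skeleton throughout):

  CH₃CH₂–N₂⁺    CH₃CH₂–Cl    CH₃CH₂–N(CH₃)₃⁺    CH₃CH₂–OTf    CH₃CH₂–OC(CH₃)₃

CH₃CH₂–N₂⁺ > CH₃CH₂–OTf > CH₃CH₂–Cl > CH₃CH₂–N(CH₃)₃⁺ > CH₃CH₂–OC(CH₃)₃

With the same alkyl group throughout, only the leaving group differentiates the rates.
The more stable X⁻ (or X) is on its own — i.e. the weaker a base it is — the better a leaving group it makes.
CH₃CH₂–N₂⁺ loses N₂: no meaningful conjugate acid; N₂ departs as an exceptionally stable neutral molecule
CH₃CH₂–OTf loses OTf⁻: pKₐ(CF₃SO₃H (triflic acid)) ≈ -14
CH₃CH₂–Cl loses Cl⁻: pKₐ(HCl) ≈ -7
CH₃CH₂–N(CH₃)₃⁺ loses NR'₃: pKₐ(R'₃NH⁺) ≈ 10.7
CH₃CH₂–OC(CH₃)₃ loses (CH₃)₃CO⁻: pKₐ(t-BuOH) ≈ 18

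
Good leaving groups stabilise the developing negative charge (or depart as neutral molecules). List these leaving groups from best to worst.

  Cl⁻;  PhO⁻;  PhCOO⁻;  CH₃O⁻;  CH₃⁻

Cl⁻ > PhCOO⁻ > PhO⁻ > CH₃O⁻ > CH₃⁻

Leaving-group ability tracks the stability of the departed species; conjugate-acid pKₐ is the usual yardstick (lower pKₐ → better LG).
Cl⁻: pKₐ(HCl) ≈ -7 — moderately weak base
PhCOO⁻: pKₐ(C₆H₅COOH) ≈ 4.2 — aryl carboxylate
PhO⁻: pKₐ(C₆H₅OH (phenol)) ≈ 10
CH₃O⁻: pKₐ(CH₃OH) ≈ 15.5
CH₃⁻: pKₐ(CH₄) ≈ 48 — unstabilised carbanion; the worst conceivable leaving group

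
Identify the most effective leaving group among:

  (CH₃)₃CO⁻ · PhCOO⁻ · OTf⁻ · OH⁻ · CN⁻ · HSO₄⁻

OTf⁻

The more stable X⁻ (or X) is on its own — i.e. the weaker a base it is — the better a leaving group it makes.
OTf⁻: pKₐ(CF₃SO₃H (triflic acid)) ≈ -14
HSO₄⁻: pKₐ(H₂SO₄) ≈ -3
PhCOO⁻: pKₐ(C₆H₅COOH) ≈ 4.2
CN⁻: pKₐ(HCN) ≈ 9.2
OH⁻: pKₐ(H₂O) ≈ 15.7
(CH₃)₃CO⁻: pKₐ(t-BuOH) ≈ 18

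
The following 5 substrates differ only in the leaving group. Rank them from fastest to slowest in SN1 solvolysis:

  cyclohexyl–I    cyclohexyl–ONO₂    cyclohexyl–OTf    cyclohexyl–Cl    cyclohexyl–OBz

Identical carbon frameworks mean the comparison reduces to leaving-group quality.
A good leaving group is a weak base: the lower the pKₐ of its conjugate acid, the more readily it departs.
cyclohexyl–OTf loses OTf⁻: pKₐ(CF₃SO₃H (triflic acid)) ≈ -14
cyclohexyl–I loses I⁻: pKₐ(HI) ≈ -10
cyclohexyl–Cl loses Cl⁻: pKₐ(HCl) ≈ -7
cyclohexyl–ONO₂ loses NO₃⁻: pKₐ(HNO₃) ≈ -1.3
cyclohexyl–OBz loses PhCOO⁻: pKₐ(C₆H₅COOH) ≈ 4.2

cyclohexyl–OTf > cyclohexyl–I > cyclohexyl–Cl > cyclohexyl–ONO₂ > cyclohexyl–OBz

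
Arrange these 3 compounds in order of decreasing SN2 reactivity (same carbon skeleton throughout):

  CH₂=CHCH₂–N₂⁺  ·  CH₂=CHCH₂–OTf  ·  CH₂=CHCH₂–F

CH₂=CHCH₂–N₂⁺ > CH₂=CHCH₂–OTf > CH₂=CHCH₂–F

Same R in every case — rank the leaving groups.
Leaving-group ability tracks the stability of the departed species; conjugate-acid pKₐ is the usual yardstick (lower pKₐ → better LG).
CH₂=CHCH₂–N₂⁺ loses N₂: no meaningful conjugate acid; N₂ departs as an exceptionally stable neutral molecule
CH₂=CHCH₂–OTf loses OTf⁻: pKₐ(CF₃SO₃H (triflic acid)) ≈ -14
CH₂=CHCH₂–F loses F⁻: pKₐ(HF) ≈ 3.2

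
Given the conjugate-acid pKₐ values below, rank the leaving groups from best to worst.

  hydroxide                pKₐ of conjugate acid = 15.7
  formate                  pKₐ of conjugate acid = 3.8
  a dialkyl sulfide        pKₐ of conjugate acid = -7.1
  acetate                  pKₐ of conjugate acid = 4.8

a dialkyl sulfide > formate > acetate > hydroxide

Lower conjugate-acid pKₐ ⇒ weaker base ⇒ better leaving group.
Sorting by the given values: a dialkyl sulfide (-7.1), formate (3.8), acetate (4.8), hydroxide (15.7).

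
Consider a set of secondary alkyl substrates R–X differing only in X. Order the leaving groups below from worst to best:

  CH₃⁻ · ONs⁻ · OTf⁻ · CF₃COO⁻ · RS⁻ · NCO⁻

Leaving-group ability tracks the stability of the departed species; conjugate-acid pKₐ is the usual yardstick (lower pKₐ → better LG).
OTf⁻: pKₐ(CF₃SO₃H (triflic acid)) ≈ -14 — charge spread over three oxygens and a CF₃ group; the premier leaving group in synthesis
ONs⁻: pKₐ(p-O₂NC₆H₄SO₃H) ≈ -3.5
CF₃COO⁻: pKₐ(CF₃COOH) ≈ 0.2 — strongly electron-withdrawing CF₃ stabilises the carboxylate
NCO⁻: pKₐ(HOCN) ≈ 3.5
RS⁻: pKₐ(RSH (a thiol)) ≈ 10.5 — moderately basic; rarely leaves without activation
CH₃⁻: pKₐ(CH₄) ≈ 48 — unstabilised carbanion; the worst conceivable leaving group
Listed from poorest to best leaving group as asked.

CH₃⁻ < RS⁻ < NCO⁻ < CF₃COO⁻ < ONs⁻ < OTf⁻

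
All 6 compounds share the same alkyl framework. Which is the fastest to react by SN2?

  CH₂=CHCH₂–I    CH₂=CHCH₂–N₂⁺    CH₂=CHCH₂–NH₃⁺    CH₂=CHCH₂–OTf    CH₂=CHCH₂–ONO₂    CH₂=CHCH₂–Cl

CH₂=CHCH₂–N₂⁺

The skeletons are identical, so relative rate is governed entirely by leaving-group ability.
The more stable X⁻ (or X) is on its own — i.e. the weaker a base it is — the better a leaving group it makes.
CH₂=CHCH₂–N₂⁺ loses N₂: no meaningful conjugate acid; N₂ departs as an exceptionally stable neutral molecule
CH₂=CHCH₂–OTf loses OTf⁻: pKₐ(CF₃SO₃H (triflic acid)) ≈ -14
CH₂=CHCH₂–I loses I⁻: pKₐ(HI) ≈ -10
CH₂=CHCH₂–Cl loses Cl⁻: pKₐ(HCl) ≈ -7
CH₂=CHCH₂–ONO₂ loses NO₃⁻: pKₐ(HNO₃) ≈ -1.3
CH₂=CHCH₂–NH₃⁺ loses NH₃: pKₐ(NH₄⁺) ≈ 9.2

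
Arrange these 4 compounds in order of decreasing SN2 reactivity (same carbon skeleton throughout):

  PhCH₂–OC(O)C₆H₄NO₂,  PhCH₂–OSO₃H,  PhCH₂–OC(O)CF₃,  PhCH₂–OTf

PhCH₂–OTf > PhCH₂–OSO₃H > PhCH₂–OC(O)CF₃ > PhCH₂–OC(O)C₆H₄NO₂

Identical carbon frameworks mean the comparison reduces to leaving-group quality.
Leaving-group ability tracks the stability of the departed species; conjugate-acid pKₐ is the usual yardstick (lower pKₐ → better LG).
PhCH₂–OTf loses OTf⁻: pKₐ(CF₃SO₃H (triflic acid)) ≈ -14
PhCH₂–OSO₃H loses HSO₄⁻: pKₐ(H₂SO₄) ≈ -3
PhCH₂–OC(O)CF₃ loses CF₃COO⁻: pKₐ(CF₃COOH) ≈ 0.2
PhCH₂–OC(O)C₆H₄NO₂ loses p-O₂N–C₆H₄–COO⁻: pKₐ(p-nitrobenzoic acid) ≈ 3.4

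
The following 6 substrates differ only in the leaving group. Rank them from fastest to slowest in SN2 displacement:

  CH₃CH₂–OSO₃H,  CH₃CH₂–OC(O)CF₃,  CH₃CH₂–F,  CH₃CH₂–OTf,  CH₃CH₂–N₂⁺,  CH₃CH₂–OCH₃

CH₃CH₂–N₂⁺ > CH₃CH₂–OTf > CH₃CH₂–OSO₃H > CH₃CH₂–OC(O)CF₃ > CH₃CH₂–F > CH₃CH₂–OCH₃

The skeletons are identical, so relative rate is governed entirely by leaving-group ability.
A good leaving group is a weak base: the lower the pKₐ of its conjugate acid, the more readily it departs.
CH₃CH₂–N₂⁺ loses N₂: no meaningful conjugate acid; N₂ departs as an exceptionally stable neutral molecule
CH₃CH₂–OTf loses OTf⁻: pKₐ(CF₃SO₃H (triflic acid)) ≈ -14
CH₃CH₂–OSO₃H loses HSO₄⁻: pKₐ(H₂SO₄) ≈ -3
CH₃CH₂–OC(O)CF₃ loses CF₃COO⁻: pKₐ(CF₃COOH) ≈ 0.2
CH₃CH₂–F loses F⁻: pKₐ(HF) ≈ 3.2
CH₃CH₂–OCH₃ loses CH₃O⁻: pKₐ(CH₃OH) ≈ 15.5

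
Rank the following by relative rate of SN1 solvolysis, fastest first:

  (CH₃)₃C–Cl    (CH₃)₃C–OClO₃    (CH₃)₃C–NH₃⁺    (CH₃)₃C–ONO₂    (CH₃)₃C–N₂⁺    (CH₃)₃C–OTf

Identical carbon frameworks mean the comparison reduces to leaving-group quality.
The more stable X⁻ (or X) is on its own — i.e. the weaker a base it is — the better a leaving group it makes.
(CH₃)₃C–N₂⁺ loses N₂: no meaningful conjugate acid; N₂ departs as an exceptionally stable neutral molecule
(CH₃)₃C–OTf loses OTf⁻: pKₐ(CF₃SO₃H (triflic acid)) ≈ -14
(CH₃)₃C–OClO₃ loses ClO₄⁻: pKₐ(HClO₄) ≈ -10
(CH₃)₃C–Cl loses Cl⁻: pKₐ(HCl) ≈ -7
(CH₃)₃C–ONO₂ loses NO₃⁻: pKₐ(HNO₃) ≈ -1.3
(CH₃)₃C–NH₃⁺ loses NH₃: pKₐ(NH₄⁺) ≈ 9.2

(CH₃)₃C–N₂⁺ > (CH₃)₃C–OTf > (CH₃)₃C–OClO₃ > (CH₃)₃C–Cl > (CH₃)₃C–ONO₂ > (CH₃)₃C–NH₃⁺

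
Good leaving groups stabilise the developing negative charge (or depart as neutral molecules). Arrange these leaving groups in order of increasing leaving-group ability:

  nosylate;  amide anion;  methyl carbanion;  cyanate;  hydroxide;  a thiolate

methyl carbanion < amide anion < hydroxide < a thiolate < cyanate < nosylate

nosylate: pKₐ(p-O₂NC₆H₄SO₃H) ≈ -3.5
cyanate: pKₐ(HOCN) ≈ 3.5
a thiolate: pKₐ(RSH (a thiol)) ≈ 10.5
hydroxide: pKₐ(H₂O) ≈ 15.7
amide anion: pKₐ(NH₃) ≈ 38
methyl carbanion: pKₐ(CH₄) ≈ 48
Listed from poorest to best leaving group as asked.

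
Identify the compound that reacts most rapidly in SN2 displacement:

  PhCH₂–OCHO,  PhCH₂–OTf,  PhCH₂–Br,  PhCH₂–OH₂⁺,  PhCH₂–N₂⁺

Same R in every case — rank the leaving groups.
The more stable X⁻ (or X) is on its own — i.e. the weaker a base it is — the better a leaving group it makes.
PhCH₂–N₂⁺ loses N₂: no meaningful conjugate acid; N₂ departs as an exceptionally stable neutral molecule
PhCH₂–OTf loses OTf⁻: pKₐ(CF₃SO₃H (triflic acid)) ≈ -14
PhCH₂–Br loses Br⁻: pKₐ(HBr) ≈ -9
PhCH₂–OH₂⁺ loses H₂O: pKₐ(H₃O⁺) ≈ -1.7
PhCH₂–OCHO loses HCOO⁻: pKₐ(HCOOH) ≈ 3.8

PhCH₂–N₂⁺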